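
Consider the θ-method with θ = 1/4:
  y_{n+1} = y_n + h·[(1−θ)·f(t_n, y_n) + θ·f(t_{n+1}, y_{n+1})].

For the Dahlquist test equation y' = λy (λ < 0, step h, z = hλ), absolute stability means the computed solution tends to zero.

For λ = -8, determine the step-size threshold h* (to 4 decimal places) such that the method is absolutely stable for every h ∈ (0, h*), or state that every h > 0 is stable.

(-4.0000,0); λ=-8 ⇒ h* = (4)/8 = 0.5000.

Set f=λy, z=hλ:
  y_{n+1} = y_n + z·[3/4·y_n + 1/4·y_{n+1}] ⇒ (1 − 1/4z)y_{n+1} = (1 + 3/4z)y_n
  R(z) = (1 + 3/4z)/(1 − 1/4z).

Need |R(x)|<1, x<0.
x=-0.64: |R|=0.4483
R=−1: 1+3/4x = −1+1/4x ⇒ -1/2x=2 ⇒ x=2/(-1/2)=-4.0000
Confirm numerically:
  x=-3.698: |R|=0.92154 <1
  x=-2.867: |R|=0.67002 <1
  x=-2.806: |R|=0.64913 <1
  x=-2.343: |R|=0.47753 <1
  x=-4.486: |R|=1.11454 >1
  x=-4.199: |R|=1.04854 >1
  x=-4.029: |R|=1.00722 >1
Stable set (-4.0000, 0).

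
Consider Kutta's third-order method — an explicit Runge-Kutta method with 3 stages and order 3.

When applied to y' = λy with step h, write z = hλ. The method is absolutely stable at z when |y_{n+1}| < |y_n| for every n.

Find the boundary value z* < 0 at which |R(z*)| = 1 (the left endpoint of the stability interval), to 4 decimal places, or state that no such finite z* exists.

Set f=λy, z=hλ:
  order 3, 3-stage ⇒ R(z)=1+z+z^2/2+z^3/6
  (e.g. R(-0.44)=0.64260, |R|=0.64260)

Solve |R(x)|<1 on ℝ⁻.
x=-0.44: |R|=0.6426
|R(-2.73)|=1.3946 |R(-1.65)|=0.0374 |R(-1.02)|=0.3233
Bisect:
  x_lo=-3.1787 |R|=2.4795  x_hi=-0.2953 |R|=0.7440
  mid=-1.73696 |R|=0.10186 →hi
  mid=-2.45781 |R|=0.91193 →hi
  mid=-2.81823 |R|=1.57762 →lo
  mid=-2.63802 |R|=1.21817 →lo
  mid=-2.54791 |R|=1.05877 →lo
  mid=-2.50286 |R|=0.98382 →hi
  mid=-2.52539 |R|=1.02091 →lo
  mid=-2.51412 |R|=1.00227 →lo
  mid=-2.50849 |R|=0.99302 →hi
  ...
  [-2.51289,-2.51272] ⇒ x*=-2.5127
So |R|<1 on (-2.5127, 0).

z* = -2.5127.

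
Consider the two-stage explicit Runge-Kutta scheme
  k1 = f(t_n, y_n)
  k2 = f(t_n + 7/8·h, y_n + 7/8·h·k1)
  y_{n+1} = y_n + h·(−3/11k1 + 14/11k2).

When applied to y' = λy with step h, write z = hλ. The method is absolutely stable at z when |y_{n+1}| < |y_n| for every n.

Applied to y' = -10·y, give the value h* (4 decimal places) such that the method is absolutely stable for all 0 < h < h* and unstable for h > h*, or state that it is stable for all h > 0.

Test eqn y'=λy, z=hλ:
  k1=λy_n ⇒ h·k1=z·y_n;  k2=λ(1+7/8z)y_n ⇒ h·k2=z(1+7/8z)y_n
  y_{n+1}/y_n = 1 − 3/11z + 14/11z(1+7/8z) = 1 + z + 49/44z²
  ⇒ R(z) = 1 + z + 49/44z².

Find x<0 with |R(x)|<1.
x=-0.81: |R|=0.9207
R=1: x+49/44x²=0 ⇒ x=−44/49=-0.8980; min R=1−1/(4·49/44)=0.7755>−1
Confirm numerically:
  x=-0.666: |R|=0.82796 <1
  x=-0.564: |R|=0.79024 <1
  x=-0.400: |R|=0.77818 <1
  x=-0.360: |R|=0.78433 <1
  x=-1.453: |R|=1.89812 >1
  x=-0.995: |R|=1.10753 >1
So |R|<1 on (-0.8980, 0).

(-0.8980,0); λ=-10 ⇒ h* = (44/49)/10 = 0.0898.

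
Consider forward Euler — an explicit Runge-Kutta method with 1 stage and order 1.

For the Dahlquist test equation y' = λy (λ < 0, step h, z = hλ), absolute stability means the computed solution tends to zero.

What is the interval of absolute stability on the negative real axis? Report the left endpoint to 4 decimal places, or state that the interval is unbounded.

z∈(-2.0000,0).

Test eqn y'=λy, z=hλ:
  order 1, 1-stage ⇒ R(z)=1+z
  (e.g. R(-1.63)=-0.63000, |R|=0.63000)

Solve |R(x)|<1 on ℝ⁻.
x=-1.63: |R|=0.6300
|R(-0.98)|=0.0200 |R(-0.89)|=0.1100 |R(-0.74)|=0.2600
Bisect:
  x_lo=-2.6019 |R|=1.6019  x_hi=-0.0870 |R|=0.9130
  mid=-1.34442 |R|=0.34442 →hi
  mid=-1.97314 |R|=0.97314 →hi
  mid=-2.28750 |R|=1.28750 →lo
  mid=-2.13032 |R|=1.13032 →lo
  mid=-2.05173 |R|=1.05173 →lo
  mid=-2.01244 |R|=1.01244 →lo
  mid=-1.99279 |R|=0.99279 →hi
  mid=-2.00261 |R|=1.00261 →lo
  ...
  [-2.00000,-1.99985] ⇒ x*=-2.0000
Stable set (-2.0000, 0).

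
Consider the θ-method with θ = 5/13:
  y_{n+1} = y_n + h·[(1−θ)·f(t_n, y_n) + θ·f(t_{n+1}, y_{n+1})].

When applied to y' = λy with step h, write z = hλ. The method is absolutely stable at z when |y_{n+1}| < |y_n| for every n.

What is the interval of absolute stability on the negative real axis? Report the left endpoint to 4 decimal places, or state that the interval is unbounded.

(-8.6667, 0).

Test eqn y'=λy, z=hλ:
  y_{n+1} = y_n + z·[8/13·y_n + 5/13·y_{n+1}] ⇒ (1 − 5/13z)y_{n+1} = (1 + 8/13z)y_n
  ⇒ R(z) = (1 + 8/13z)/(1 − 5/13z).

Need |R(x)|<1, x<0.
x=-0.98: |R|=0.2883
R=−1: 1+8/13x = −1+5/13x ⇒ -3/13x=2 ⇒ x=2/(-3/13)=-8.6667
Confirm numerically:
  x=-8.177: |R|=0.97274 <1
  x=-7.851: |R|=0.95317 <1
  x=-6.279: |R|=0.83865 <1
  x=-9.035: |R|=1.01899 >1
  x=-9.027: |R|=1.01859 >1
  x=-8.919: |R|=1.01314 >1
Interval (-8.6667, 0).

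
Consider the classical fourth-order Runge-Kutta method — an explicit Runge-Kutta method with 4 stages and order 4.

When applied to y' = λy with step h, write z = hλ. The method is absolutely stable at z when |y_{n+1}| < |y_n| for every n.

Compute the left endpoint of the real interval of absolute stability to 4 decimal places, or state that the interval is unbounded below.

z* = -2.7853.

With y'=λy (z=hλ):
  order 4, 4-stage ⇒ R(z)=1+z+z^2/2+z^3/6+z^4/24
  (e.g. R(-0.32)=0.72618, |R|=0.72618)

Solve |R(x)|<1 on ℝ⁻.
x=-0.32: |R|=0.7262
|R(-2.69)|=0.8656 |R(-2.28)|=0.4698 |R(-1.99)|=0.3300
Bisect:
  x_lo=-3.2393 |R|=1.9298  x_hi=-0.1918 |R|=0.8255
  mid=-1.71551 |R|=0.27541 →hi
  mid=-2.47738 |R|=0.62671 →hi
  mid=-2.85832 |R|=1.11580 →lo
  mid=-2.66785 |R|=0.83690 →hi
  mid=-2.76309 |R|=0.96703 →hi
  mid=-2.81070 |R|=1.03899 →lo
  mid=-2.78690 |R|=1.00242 →lo
  mid=-2.77499 |R|=0.98458 →hi
  mid=-2.78094 |R|=0.99346 →hi
  ...
  [-2.78541,-2.78522] ⇒ x*=-2.7853
So |R|<1 on (-2.7853, 0).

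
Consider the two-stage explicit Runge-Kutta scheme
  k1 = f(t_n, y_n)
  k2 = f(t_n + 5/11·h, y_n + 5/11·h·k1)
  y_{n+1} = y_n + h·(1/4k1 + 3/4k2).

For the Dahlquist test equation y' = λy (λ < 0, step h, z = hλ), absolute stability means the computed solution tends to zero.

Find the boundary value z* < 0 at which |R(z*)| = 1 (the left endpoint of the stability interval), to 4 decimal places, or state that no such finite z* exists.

On y'=λy, z=hλ:
  k1=λy_n ⇒ h·k1=z·y_n;  k2=λ(1+5/11z)y_n ⇒ h·k2=z(1+5/11z)y_n
  y_{n+1}/y_n = 1 + 1/4z + 3/4z(1+5/11z) = 1 + z + 15/44z²
  so R(z) = 1 + z + 15/44z².

Solve |R(x)|<1 on ℝ⁻.
x=-0.94: |R|=0.3612
R=1: x+15/44x²=0 ⇒ x=−44/15=-2.9333; min R=1−1/(4·15/44)=0.2667>−1
Confirm numerically:
  x=-2.009: |R|=0.36694 <1
  x=-1.585: |R|=0.27144 <1
  x=-1.301: |R|=0.27602 <1
  x=-3.531: |R|=1.71944 >1
  x=-3.207: |R|=1.29920 >1
  x=-3.045: |R|=1.11592 >1
Stable set (-2.9333, 0).

z* = -2.9333.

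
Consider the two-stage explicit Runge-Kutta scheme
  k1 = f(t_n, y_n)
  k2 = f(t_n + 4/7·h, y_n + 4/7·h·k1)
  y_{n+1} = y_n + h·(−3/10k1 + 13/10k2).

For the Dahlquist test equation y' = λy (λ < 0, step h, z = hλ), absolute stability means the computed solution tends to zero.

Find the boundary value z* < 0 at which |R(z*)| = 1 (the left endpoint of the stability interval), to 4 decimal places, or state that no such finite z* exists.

On y'=λy, z=hλ:
  k1=λy_n ⇒ h·k1=z·y_n;  k2=λ(1+4/7z)y_n ⇒ h·k2=z(1+4/7z)y_n
  y_{n+1}/y_n = 1 − 3/10z + 13/10z(1+4/7z) = 1 + z + 26/35z²
  Hence R(z) = 1 + z + 26/35z².

Find x<0 with |R(x)|<1.
x=-0.35: |R|=0.7410
R=1: x+26/35x²=0 ⇒ x=−35/26=-1.3462; min R=1−1/(4·26/35)=0.6635>−1
Confirm numerically:
  x=-1.296: |R|=0.95171 <1
  x=-1.198: |R|=0.86815 <1
  x=-0.718: |R|=0.66496 <1
  x=-1.597: |R|=1.29759 >1
  x=-1.489: |R|=1.15800 >1
So |R|<1 on (-1.3462, 0).

left endpoint -1.3462.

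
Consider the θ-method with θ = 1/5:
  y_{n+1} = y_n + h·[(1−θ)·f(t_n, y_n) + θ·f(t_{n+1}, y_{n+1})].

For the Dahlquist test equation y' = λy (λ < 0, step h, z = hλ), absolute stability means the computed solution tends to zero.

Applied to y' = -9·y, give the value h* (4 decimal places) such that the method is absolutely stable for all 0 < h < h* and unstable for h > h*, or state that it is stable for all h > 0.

(-3.3333,0); λ=-9 ⇒ h* = (10/3)/9 = 0.3704.

Set f=λy, z=hλ:
  y_{n+1} = y_n + z·[4/5·y_n + 1/5·y_{n+1}] ⇒ (1 − 1/5z)y_{n+1} = (1 + 4/5z)y_n
  ⇒ R(z) = (1 + 4/5z)/(1 − 1/5z).

Find x<0 with |R(x)|<1.
x=-1.33: |R|=0.0506
R=−1: 1+4/5x = −1+1/5x ⇒ -3/5x=2 ⇒ x=2/(-3/5)=-3.3333
Confirm numerically:
  x=-2.421: |R|=0.63118 <1
  x=-1.546: |R|=0.18087 <1
  x=-1.382: |R|=0.08273 <1
  x=-3.841: |R|=1.17227 >1
  x=-3.587: |R|=1.08862 >1
  x=-3.514: |R|=1.06366 >1
Stable set (-3.3333, 0).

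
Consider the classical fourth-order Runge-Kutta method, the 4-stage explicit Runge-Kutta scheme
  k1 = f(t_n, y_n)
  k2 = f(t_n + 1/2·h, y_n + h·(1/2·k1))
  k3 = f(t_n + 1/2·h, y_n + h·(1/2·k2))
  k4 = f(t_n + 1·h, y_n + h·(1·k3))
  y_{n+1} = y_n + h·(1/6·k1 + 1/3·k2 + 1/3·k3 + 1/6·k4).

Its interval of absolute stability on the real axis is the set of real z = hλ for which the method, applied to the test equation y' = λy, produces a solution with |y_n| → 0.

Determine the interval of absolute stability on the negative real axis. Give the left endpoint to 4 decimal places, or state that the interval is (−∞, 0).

With y'=λy (z=hλ):
  order 4, 4-stage ⇒ R(z)=1+z+z^2/2+z^3/6+z^4/24
  (e.g. R(-1.21)=0.31611, |R|=0.31611)

Find x<0 with |R(x)|<1.
x=-1.21: |R|=0.3161
|R(-0.95)|=0.3923 |R(-0.76)|=0.4695 |R(-0.53)|=0.5889
Bisect:
  x_lo=-3.4305 |R|=2.4958  x_hi=-0.0691 |R|=0.9332
  mid=-1.74983 |R|=0.27879 →hi
  mid=-2.59018 |R|=0.74353 →hi
  mid=-3.01035 |R|=1.39584 →lo
  mid=-2.80027 |R|=1.02281 →lo
  mid=-2.69522 |R|=0.87248 →hi
  mid=-2.74774 |R|=0.94485 →hi
  mid=-2.77401 |R|=0.98311 →hi
  ...
  [-2.78549,-2.78529] ⇒ x*=-2.7853
So |R|<1 on (-2.7853, 0).

z∈(-2.7853,0).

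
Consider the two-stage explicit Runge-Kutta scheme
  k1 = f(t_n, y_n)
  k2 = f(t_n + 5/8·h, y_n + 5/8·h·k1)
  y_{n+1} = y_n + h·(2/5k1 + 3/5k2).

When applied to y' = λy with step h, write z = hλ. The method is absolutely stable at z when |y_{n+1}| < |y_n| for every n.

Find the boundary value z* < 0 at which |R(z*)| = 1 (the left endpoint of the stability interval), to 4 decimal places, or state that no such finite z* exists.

With y'=λy (z=hλ):
  k1=λy_n ⇒ h·k1=z·y_n;  k2=λ(1+5/8z)y_n ⇒ h·k2=z(1+5/8z)y_n
  y_{n+1}/y_n = 1 + 2/5z + 3/5z(1+5/8z) = 1 + z + 3/8z²
  R(z) = 1 + z + 3/8z².

Find x<0 with |R(x)|<1.
x=-1.5: |R|=0.3438
R=1: x+3/8x²=0 ⇒ x=−8/3=-2.6667; min R=1−1/(4·3/8)=0.3333>−1
Confirm numerically:
  x=-2.338: |R|=0.71184 <1
  x=-1.747: |R|=0.39750 <1
  x=-1.383: |R|=0.33426 <1
  x=-2.916: |R|=1.27265 >1
  x=-2.770: |R|=1.10734 >1
So |R|<1 on (-2.6667, 0).

left endpoint -2.6667.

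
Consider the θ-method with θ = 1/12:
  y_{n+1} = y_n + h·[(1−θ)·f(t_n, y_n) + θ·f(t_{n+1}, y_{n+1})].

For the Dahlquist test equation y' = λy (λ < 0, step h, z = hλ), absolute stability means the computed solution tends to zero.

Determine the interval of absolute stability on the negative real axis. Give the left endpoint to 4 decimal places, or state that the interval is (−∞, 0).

Set f=λy, z=hλ:
  y_{n+1} = y_n + z·[11/12·y_n + 1/12·y_{n+1}] ⇒ (1 − 1/12z)y_{n+1} = (1 + 11/12z)y_n
  ⇒ R(z) = (1 + 11/12z)/(1 − 1/12z).

Need |R(x)|<1, x<0.
x=-0.41: |R|=0.6035
R=−1: 1+11/12x = −1+1/12x ⇒ -5/6x=2 ⇒ x=2/(-5/6)=-2.4000
Confirm numerically:
  x=-2.175: |R|=0.84127 <1
  x=-1.858: |R|=0.60889 <1
  x=-1.828: |R|=0.58635 <1
  x=-1.291: |R|=0.16560 <1
  x=-2.764: |R|=1.24655 >1
  x=-2.651: |R|=1.17132 >1
  x=-2.585: |R|=1.12684 >1
Stable set (-2.4000, 0).

(-2.4000, 0).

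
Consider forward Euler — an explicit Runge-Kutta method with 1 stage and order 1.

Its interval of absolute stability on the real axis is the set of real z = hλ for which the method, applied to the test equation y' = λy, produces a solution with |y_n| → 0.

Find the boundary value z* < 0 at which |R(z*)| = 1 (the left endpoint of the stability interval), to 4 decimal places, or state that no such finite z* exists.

Set f=λy, z=hλ:
  order 1, 1-stage ⇒ R(z)=1+z
  (e.g. R(-1.34)=-0.34000, |R|=0.34000)

Boundary: |R(x)|=1, x<0.
x=-1.34: |R|=0.3400
|R(-1.4)|=0.4000 |R(-1.2)|=0.2000 |R(-0.55)|=0.4500
Bisect:
  x_lo=-2.7001 |R|=1.7001  x_hi=-0.3175 |R|=0.6825
  mid=-1.50879 |R|=0.50879 →hi
  mid=-2.10444 |R|=1.10444 →lo
  mid=-1.80662 |R|=0.80662 →hi
  mid=-1.95553 |R|=0.95553 →hi
  mid=-2.02999 |R|=1.02999 →lo
  mid=-1.99276 |R|=0.99276 →hi
  mid=-2.01137 |R|=1.01137 →lo
  mid=-2.00206 |R|=1.00206 →lo
  mid=-1.99741 |R|=0.99741 →hi
  mid=-1.99974 |R|=0.99974 →hi
  ...
  [-2.00003,-1.99988] ⇒ x*=-2.0000
So |R|<1 on (-2.0000, 0).

z* = -2.0000.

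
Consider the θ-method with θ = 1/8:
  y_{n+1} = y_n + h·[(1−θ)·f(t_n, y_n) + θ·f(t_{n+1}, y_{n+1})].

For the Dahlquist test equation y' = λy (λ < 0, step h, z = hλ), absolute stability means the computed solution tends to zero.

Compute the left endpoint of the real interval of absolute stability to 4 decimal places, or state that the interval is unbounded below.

z* = -2.6667.

With y'=λy (z=hλ):
  y_{n+1} = y_n + z·[7/8·y_n + 1/8·y_{n+1}] ⇒ (1 − 1/8z)y_{n+1} = (1 + 7/8z)y_n
  ⇒ R(z) = (1 + 7/8z)/(1 − 1/8z).

Solve |R(x)|<1 on ℝ⁻.
x=-1.6: |R|=0.3333
R=−1: 1+7/8x = −1+1/8x ⇒ -3/4x=2 ⇒ x=2/(-3/4)=-2.6667
Confirm numerically:
  x=-2.577: |R|=0.94913 <1
  x=-2.300: |R|=0.78641 <1
  x=-1.872: |R|=0.51702 <1
  x=-1.499: |R|=0.26245 <1
  x=-2.936: |R|=1.14777 >1
  x=-2.843: |R|=1.09757 >1
  x=-2.753: |R|=1.04817 >1
Interval (-2.6667, 0).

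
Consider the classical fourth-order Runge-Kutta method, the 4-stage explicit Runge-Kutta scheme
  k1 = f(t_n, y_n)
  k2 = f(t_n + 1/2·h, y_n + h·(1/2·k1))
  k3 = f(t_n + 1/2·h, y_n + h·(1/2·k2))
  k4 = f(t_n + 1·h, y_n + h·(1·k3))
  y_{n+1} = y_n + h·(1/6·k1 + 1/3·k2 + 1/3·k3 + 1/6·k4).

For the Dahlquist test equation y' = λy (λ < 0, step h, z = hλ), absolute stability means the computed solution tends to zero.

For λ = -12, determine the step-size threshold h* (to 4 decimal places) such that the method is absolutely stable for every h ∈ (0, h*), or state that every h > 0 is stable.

(-2.7853,0); λ=-12 ⇒ h* = 0.2321.

On y'=λy, z=hλ:
  order 4, 4-stage ⇒ R(z)=1+z+z^2/2+z^3/6+z^4/24
  (e.g. R(-0.55)=0.57733, |R|=0.57733)

Need |R(x)|<1, x<0.
x=-0.55: |R|=0.5773
|R(-1.36)|=0.2881 |R(-0.6)|=0.5494 |R(-0.59)|=0.5549
Bisect:
  x_lo=-3.3060 |R|=2.1140  x_hi=-0.0755 |R|=0.9273
  mid=-1.69075 |R|=0.27352 →hi
  mid=-2.49839 |R|=0.64686 →hi
  mid=-2.90221 |R|=1.19106 →lo
  mid=-2.70030 |R|=0.87923 →hi
  mid=-2.80125 |R|=1.02433 →lo
  mid=-2.75077 |R|=0.94919 →hi
  mid=-2.77601 |R|=0.98610 →hi
  mid=-2.78863 |R|=1.00505 →lo
  mid=-2.78232 |R|=0.99553 →hi
  ...
  [-2.78548,-2.78528] ⇒ x*=-2.7853
Interval (-2.7853, 0).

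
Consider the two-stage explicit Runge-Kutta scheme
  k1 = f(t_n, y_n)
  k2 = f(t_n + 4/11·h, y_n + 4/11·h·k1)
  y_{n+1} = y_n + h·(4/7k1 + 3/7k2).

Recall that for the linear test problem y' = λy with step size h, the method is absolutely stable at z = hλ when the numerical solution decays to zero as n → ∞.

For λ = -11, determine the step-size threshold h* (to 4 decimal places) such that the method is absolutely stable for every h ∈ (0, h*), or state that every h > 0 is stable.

On y'=λy, z=hλ:
  k1=λy_n ⇒ h·k1=z·y_n;  k2=λ(1+4/11z)y_n ⇒ h·k2=z(1+4/11z)y_n
  y_{n+1}/y_n = 1 + 4/7z + 3/7z(1+4/11z) = 1 + z + 12/77z²
  Hence R(z) = 1 + z + 12/77z².

Solve |R(x)|<1 on ℝ⁻.
x=-0.43: |R|=0.5988
R=1: x+12/77x²=0 ⇒ x=−77/12=-6.4167; min R=1−1/(4·12/77)=-0.6042>−1
Confirm numerically:
  x=-6.299: |R|=0.88449 <1
  x=-6.115: |R|=0.71252 <1
  x=-5.792: |R|=0.43615 <1
  x=-3.221: |R|=0.60414 <1
  x=-6.950: |R|=1.57766 >1
  x=-6.637: |R|=1.22790 >1
Stable set (-6.4167, 0).

(-6.4167,0); λ=-11 ⇒ h* = (77/12)/11 = 0.5833.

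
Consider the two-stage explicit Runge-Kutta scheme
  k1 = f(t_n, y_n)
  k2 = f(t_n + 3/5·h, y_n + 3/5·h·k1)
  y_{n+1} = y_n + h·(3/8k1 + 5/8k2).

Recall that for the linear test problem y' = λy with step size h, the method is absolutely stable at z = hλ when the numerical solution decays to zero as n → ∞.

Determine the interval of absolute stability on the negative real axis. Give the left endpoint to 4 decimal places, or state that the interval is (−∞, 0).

Test eqn y'=λy, z=hλ:
  k1=λy_n ⇒ h·k1=z·y_n;  k2=λ(1+3/5z)y_n ⇒ h·k2=z(1+3/5z)y_n
  y_{n+1}/y_n = 1 + 3/8z + 5/8z(1+3/5z) = 1 + z + 3/8z²
  Hence R(z) = 1 + z + 3/8z².

Boundary: |R(x)|=1, x<0.
x=-0.65: |R|=0.5084
R=1: x+3/8x²=0 ⇒ x=−8/3=-2.6667; min R=1−1/(4·3/8)=0.3333>−1
Confirm numerically:
  x=-2.262: |R|=0.65674 <1
  x=-2.036: |R|=0.51849 <1
  x=-1.676: |R|=0.37737 <1
  x=-1.322: |R|=0.33338 <1
  x=-3.164: |R|=1.59009 >1
  x=-2.736: |R|=1.07114 >1
Interval (-2.6667, 0).

z∈(-2.6667,0).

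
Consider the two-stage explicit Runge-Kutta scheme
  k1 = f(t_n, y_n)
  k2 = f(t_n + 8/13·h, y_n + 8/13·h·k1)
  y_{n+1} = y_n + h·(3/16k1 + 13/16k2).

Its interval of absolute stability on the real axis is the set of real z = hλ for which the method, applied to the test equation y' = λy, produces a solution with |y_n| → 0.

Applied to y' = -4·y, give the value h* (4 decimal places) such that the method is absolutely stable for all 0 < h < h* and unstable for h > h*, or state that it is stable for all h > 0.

Set f=λy, z=hλ:
  k1=λy_n ⇒ h·k1=z·y_n;  k2=λ(1+8/13z)y_n ⇒ h·k2=z(1+8/13z)y_n
  y_{n+1}/y_n = 1 + 3/16z + 13/16z(1+8/13z) = 1 + z + 1/2z²
  Hence R(z) = 1 + z + 1/2z².

Need |R(x)|<1, x<0.
x=-0.49: |R|=0.6300
R=1: x+1/2x²=0 ⇒ x=−2=-2.0000; min R=1−1/(4·1/2)=0.5000>−1
Confirm numerically:
  x=-1.299: |R|=0.54470 <1
  x=-1.218: |R|=0.52376 <1
  x=-0.942: |R|=0.50168 <1
  x=-2.556: |R|=1.71057 >1
  x=-2.403: |R|=1.48420 >1
Interval (-2.0000, 0).

(-2.0000,0); λ=-4 ⇒ h* = (2)/4 = 0.5000.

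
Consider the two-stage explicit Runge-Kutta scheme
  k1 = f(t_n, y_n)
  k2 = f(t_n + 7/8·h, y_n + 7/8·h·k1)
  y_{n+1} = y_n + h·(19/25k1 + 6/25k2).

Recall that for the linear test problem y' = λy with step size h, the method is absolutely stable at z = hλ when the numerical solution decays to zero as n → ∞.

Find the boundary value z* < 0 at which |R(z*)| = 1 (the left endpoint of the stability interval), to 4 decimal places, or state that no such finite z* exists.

Test eqn y'=λy, z=hλ:
  k1=λy_n ⇒ h·k1=z·y_n;  k2=λ(1+7/8z)y_n ⇒ h·k2=z(1+7/8z)y_n
  y_{n+1}/y_n = 1 + 19/25z + 6/25z(1+7/8z) = 1 + z + 21/100z²
  R(z) = 1 + z + 21/100z².

Need |R(x)|<1, x<0.
x=-1.66: |R|=0.0813
R=1: x+21/100x²=0 ⇒ x=−100/21=-4.7619; min R=1−1/(4·21/100)=-0.1905>−1
Confirm numerically:
  x=-3.988: |R|=0.35187 <1
  x=-3.281: |R|=0.02036 <1
  x=-3.249: |R|=0.03224 <1
  x=-2.051: |R|=0.16761 <1
  x=-5.360: |R|=1.67322 >1
  x=-5.019: |R|=1.27098 >1
  x=-4.864: |R|=1.10428 >1
Interval (-4.7619, 0).

z* = -4.7619.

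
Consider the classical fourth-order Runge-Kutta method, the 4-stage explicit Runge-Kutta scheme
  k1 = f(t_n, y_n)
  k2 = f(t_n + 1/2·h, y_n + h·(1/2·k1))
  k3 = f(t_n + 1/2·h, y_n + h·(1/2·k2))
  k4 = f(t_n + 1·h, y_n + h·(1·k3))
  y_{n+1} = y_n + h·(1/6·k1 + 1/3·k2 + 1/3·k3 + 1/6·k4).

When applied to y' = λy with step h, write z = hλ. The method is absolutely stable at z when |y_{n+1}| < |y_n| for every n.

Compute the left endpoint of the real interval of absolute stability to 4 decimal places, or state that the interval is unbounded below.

On y'=λy, z=hλ:
  order 4, 4-stage ⇒ R(z)=1+z+z^2/2+z^3/6+z^4/24
  (e.g. R(-0.99)=0.37836, |R|=0.37836)

Boundary: |R(x)|=1, x<0.
x=-0.99: |R|=0.3784
|R(-2.93)|=1.2410 |R(-2.77)|=0.9772 |R(-0.59)|=0.5549
Bisect:
  x_lo=-3.6241 |R|=3.1974  x_hi=-0.1955 |R|=0.8224
  mid=-1.90980 |R|=0.30721 →hi
  mid=-2.76695 |R|=0.97269 →hi
  mid=-3.19552 |R|=1.81639 →lo
  mid=-2.98124 |R|=1.33791 →lo
  mid=-2.87409 |R|=1.14235 →lo
  mid=-2.82052 |R|=1.05442 →lo
  mid=-2.79373 |R|=1.01280 →lo
  ...
  [-2.78536,-2.78515] ⇒ x*=-2.7853
Interval (-2.7853, 0).

z* = -2.7853.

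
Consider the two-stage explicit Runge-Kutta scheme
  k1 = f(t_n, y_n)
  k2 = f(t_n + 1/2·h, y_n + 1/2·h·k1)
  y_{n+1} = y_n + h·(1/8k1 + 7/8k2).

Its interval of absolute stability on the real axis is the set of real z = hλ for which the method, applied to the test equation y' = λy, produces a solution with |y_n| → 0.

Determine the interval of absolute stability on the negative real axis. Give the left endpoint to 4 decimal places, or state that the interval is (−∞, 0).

With y'=λy (z=hλ):
  k1=λy_n ⇒ h·k1=z·y_n;  k2=λ(1+1/2z)y_n ⇒ h·k2=z(1+1/2z)y_n
  y_{n+1}/y_n = 1 + 1/8z + 7/8z(1+1/2z) = 1 + z + 7/16z²
  Hence R(z) = 1 + z + 7/16z².

Solve |R(x)|<1 on ℝ⁻.
x=-1.37: |R|=0.4511
R=1: x+7/16x²=0 ⇒ x=−16/7=-2.2857; min R=1−1/(4·7/16)=0.4286>−1
Confirm numerically:
  x=-1.758: |R|=0.59412 <1
  x=-1.365: |R|=0.45016 <1
  x=-0.994: |R|=0.43827 <1
  x=-2.434: |R|=1.15791 >1
  x=-2.400: |R|=1.12000 >1
Interval (-2.2857, 0).

(-2.2857, 0).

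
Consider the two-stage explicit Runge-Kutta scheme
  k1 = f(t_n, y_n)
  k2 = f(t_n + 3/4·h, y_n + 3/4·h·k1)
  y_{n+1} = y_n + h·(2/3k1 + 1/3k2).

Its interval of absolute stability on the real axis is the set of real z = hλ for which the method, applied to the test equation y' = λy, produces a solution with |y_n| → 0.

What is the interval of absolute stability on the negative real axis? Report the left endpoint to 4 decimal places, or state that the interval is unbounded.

Set f=λy, z=hλ:
  k1=λy_n ⇒ h·k1=z·y_n;  k2=λ(1+3/4z)y_n ⇒ h·k2=z(1+3/4z)y_n
  y_{n+1}/y_n = 1 + 2/3z + 1/3z(1+3/4z) = 1 + z + 1/4z²
  so R(z) = 1 + z + 1/4z².

Solve |R(x)|<1 on ℝ⁻.
x=-1.07: |R|=0.2162
R=1: x+1/4x²=0 ⇒ x=−4=-4.0000; min R=1−1/(4·1/4)=0.0000>−1
Confirm numerically:
  x=-3.514: |R|=0.57305 <1
  x=-3.049: |R|=0.27510 <1
  x=-2.139: |R|=0.00483 <1
  x=-1.722: |R|=0.01932 <1
  x=-4.513: |R|=1.57879 >1
  x=-4.306: |R|=1.32941 >1
  x=-4.227: |R|=1.23988 >1
Stable set (-4.0000, 0).

z∈(-4.0000,0).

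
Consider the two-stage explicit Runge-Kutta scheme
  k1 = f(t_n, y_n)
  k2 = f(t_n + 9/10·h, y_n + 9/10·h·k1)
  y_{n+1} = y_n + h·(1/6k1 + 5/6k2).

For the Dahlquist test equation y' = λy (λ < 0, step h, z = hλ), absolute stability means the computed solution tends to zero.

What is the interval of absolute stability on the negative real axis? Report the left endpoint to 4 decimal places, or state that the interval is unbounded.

On y'=λy, z=hλ:
  k1=λy_n ⇒ h·k1=z·y_n;  k2=λ(1+9/10z)y_n ⇒ h·k2=z(1+9/10z)y_n
  y_{n+1}/y_n = 1 + 1/6z + 5/6z(1+9/10z) = 1 + z + 3/4z²
  R(z) = 1 + z + 3/4z².

Boundary: |R(x)|=1, x<0.
x=-1.47: |R|=1.1507
R=1: x+3/4x²=0 ⇒ x=−4/3=-1.3333; min R=1−1/(4·3/4)=0.6667>−1
Confirm numerically:
  x=-1.156: |R|=0.84625 <1
  x=-0.903: |R|=0.70856 <1
  x=-0.670: |R|=0.66668 <1
  x=-1.739: |R|=1.52909 >1
  x=-1.675: |R|=1.42922 >1
Stable set (-1.3333, 0).

z∈(-1.3333,0).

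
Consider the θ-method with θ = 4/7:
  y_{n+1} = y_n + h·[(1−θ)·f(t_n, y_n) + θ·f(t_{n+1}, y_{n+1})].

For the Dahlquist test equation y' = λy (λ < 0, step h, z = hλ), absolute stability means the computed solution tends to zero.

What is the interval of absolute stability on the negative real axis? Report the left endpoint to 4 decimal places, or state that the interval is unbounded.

Set f=λy, z=hλ:
  y_{n+1} = y_n + z·[3/7·y_n + 4/7·y_{n+1}] ⇒ (1 − 4/7z)y_{n+1} = (1 + 3/7z)y_n
  Hence R(z) = (1 + 3/7z)/(1 − 4/7z).

Find x<0 with |R(x)|<1.
x=-1.62: |R|=0.1588
x=-2: |R|=0.0667
x=-10: |R|=0.4894
x=-100: |R|=0.7199
θ=4/7≥1/2 ⇒ |1+3/7x|<|1−4/7x| ∀x<0 ⇒ unbounded interval.

interval (−∞, 0).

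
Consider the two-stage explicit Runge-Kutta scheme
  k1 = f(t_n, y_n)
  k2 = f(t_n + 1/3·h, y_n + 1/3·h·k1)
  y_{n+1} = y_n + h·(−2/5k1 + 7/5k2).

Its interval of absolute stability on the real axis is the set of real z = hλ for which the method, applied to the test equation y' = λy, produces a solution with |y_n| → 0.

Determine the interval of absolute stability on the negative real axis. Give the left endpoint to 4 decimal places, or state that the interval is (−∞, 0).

Set f=λy, z=hλ:
  k1=λy_n ⇒ h·k1=z·y_n;  k2=λ(1+1/3z)y_n ⇒ h·k2=z(1+1/3z)y_n
  y_{n+1}/y_n = 1 − 2/5z + 7/5z(1+1/3z) = 1 + z + 7/15z²
  ⇒ R(z) = 1 + z + 7/15z².

Boundary: |R(x)|=1, x<0.
x=-0.51: |R|=0.6114
R=1: x+7/15x²=0 ⇒ x=−15/7=-2.1429; min R=1−1/(4·7/15)=0.4643>−1
Confirm numerically:
  x=-1.560: |R|=0.57568 <1
  x=-0.978: |R|=0.46836 <1
  x=-0.914: |R|=0.47585 <1
  x=-2.576: |R|=1.52070 >1
  x=-2.349: |R|=1.22597 >1
So |R|<1 on (-2.1429, 0).

(-2.1429, 0).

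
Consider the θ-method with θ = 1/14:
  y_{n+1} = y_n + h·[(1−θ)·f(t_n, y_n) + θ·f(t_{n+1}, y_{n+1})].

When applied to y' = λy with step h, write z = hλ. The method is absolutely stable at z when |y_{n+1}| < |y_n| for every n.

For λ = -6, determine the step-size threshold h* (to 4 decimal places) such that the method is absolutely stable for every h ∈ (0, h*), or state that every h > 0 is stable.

On y'=λy, z=hλ:
  y_{n+1} = y_n + z·[13/14·y_n + 1/14·y_{n+1}] ⇒ (1 − 1/14z)y_{n+1} = (1 + 13/14z)y_n
  ⇒ R(z) = (1 + 13/14z)/(1 − 1/14z).

Need |R(x)|<1, x<0.
x=-0.66: |R|=0.3697
R=−1: 1+13/14x = −1+1/14x ⇒ -6/7x=2 ⇒ x=2/(-6/7)=-2.3333
Confirm numerically:
  x=-2.290: |R|=0.96808 <1
  x=-1.831: |R|=0.61923 <1
  x=-1.783: |R|=0.58158 <1
  x=-1.240: |R|=0.13911 <1
  x=-2.608: |R|=1.19846 >1
  x=-2.469: |R|=1.09885 >1
  x=-2.383: |R|=1.03638 >1
Stable set (-2.3333, 0).

(-2.3333,0); λ=-6 ⇒ h* = (7/3)/6 = 0.3889.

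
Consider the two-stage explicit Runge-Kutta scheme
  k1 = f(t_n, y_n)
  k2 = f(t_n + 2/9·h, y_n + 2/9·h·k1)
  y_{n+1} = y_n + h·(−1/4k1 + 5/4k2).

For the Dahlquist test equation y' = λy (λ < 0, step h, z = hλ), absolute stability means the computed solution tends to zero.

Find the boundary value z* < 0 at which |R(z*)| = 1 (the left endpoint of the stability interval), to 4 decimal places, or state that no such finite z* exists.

Set f=λy, z=hλ:
  k1=λy_n ⇒ h·k1=z·y_n;  k2=λ(1+2/9z)y_n ⇒ h·k2=z(1+2/9z)y_n
  y_{n+1}/y_n = 1 − 1/4z + 5/4z(1+2/9z) = 1 + z + 5/18z²
  Hence R(z) = 1 + z + 5/18z².

Boundary: |R(x)|=1, x<0.
x=-1.38: |R|=0.1490
R=1: x+5/18x²=0 ⇒ x=−18/5=-3.6000; min R=1−1/(4·5/18)=0.1000>−1
Confirm numerically:
  x=-3.533: |R|=0.93425 <1
  x=-3.317: |R|=0.73925 <1
  x=-2.778: |R|=0.36569 <1
  x=-3.783: |R|=1.19230 >1
  x=-3.741: |R|=1.14652 >1
So |R|<1 on (-3.6000, 0).

z* = -3.6000.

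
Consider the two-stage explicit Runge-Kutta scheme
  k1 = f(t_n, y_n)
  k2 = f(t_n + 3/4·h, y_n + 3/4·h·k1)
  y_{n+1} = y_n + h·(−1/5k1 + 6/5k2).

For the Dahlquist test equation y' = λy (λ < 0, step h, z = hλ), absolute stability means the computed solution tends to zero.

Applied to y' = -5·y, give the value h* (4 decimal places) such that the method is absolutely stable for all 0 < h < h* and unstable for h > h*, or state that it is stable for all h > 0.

With y'=λy (z=hλ):
  k1=λy_n ⇒ h·k1=z·y_n;  k2=λ(1+3/4z)y_n ⇒ h·k2=z(1+3/4z)y_n
  y_{n+1}/y_n = 1 − 1/5z + 6/5z(1+3/4z) = 1 + z + 9/10z²
  so R(z) = 1 + z + 9/10z².

Need |R(x)|<1, x<0.
x=-0.43: |R|=0.7364
R=1: x+9/10x²=0 ⇒ x=−10/9=-1.1111; min R=1−1/(4·9/10)=0.7222>−1
Confirm numerically:
  x=-1.082: |R|=0.97165 <1
  x=-0.589: |R|=0.72323 <1
  x=-0.507: |R|=0.72434 <1
  x=-0.454: |R|=0.73150 <1
  x=-1.296: |R|=1.21565 >1
  x=-1.221: |R|=1.12076 >1
  x=-1.202: |R|=1.09832 >1
Stable set (-1.1111, 0).

(-1.1111,0); λ=-5 ⇒ h* = (10/9)/5 = 0.2222.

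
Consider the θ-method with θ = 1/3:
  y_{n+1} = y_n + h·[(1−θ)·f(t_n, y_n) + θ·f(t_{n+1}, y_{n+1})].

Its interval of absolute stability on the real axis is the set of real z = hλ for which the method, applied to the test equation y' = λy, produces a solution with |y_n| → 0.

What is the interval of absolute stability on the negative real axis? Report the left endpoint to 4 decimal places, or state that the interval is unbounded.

Set f=λy, z=hλ:
  y_{n+1} = y_n + z·[2/3·y_n + 1/3·y_{n+1}] ⇒ (1 − 1/3z)y_{n+1} = (1 + 2/3z)y_n
  R(z) = (1 + 2/3z)/(1 − 1/3z).

Need |R(x)|<1, x<0.
x=-1.73: |R|=0.0973
R=−1: 1+2/3x = −1+1/3x ⇒ -1/3x=2 ⇒ x=2/(-1/3)=-6.0000
Confirm numerically:
  x=-5.151: |R|=0.89584 <1
  x=-4.955: |R|=0.86864 <1
  x=-2.767: |R|=0.43940 <1
  x=-6.537: |R|=1.05631 >1
  x=-6.103: |R|=1.01131 >1
Stable set (-6.0000, 0).

z∈(-6.0000,0).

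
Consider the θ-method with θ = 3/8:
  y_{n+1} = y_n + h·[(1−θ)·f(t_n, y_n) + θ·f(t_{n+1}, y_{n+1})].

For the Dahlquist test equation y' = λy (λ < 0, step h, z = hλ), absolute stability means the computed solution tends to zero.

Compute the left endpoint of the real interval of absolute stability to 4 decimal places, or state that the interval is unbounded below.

z* = -8.0000.

On y'=λy, z=hλ:
  y_{n+1} = y_n + z·[5/8·y_n + 3/8·y_{n+1}] ⇒ (1 − 3/8z)y_{n+1} = (1 + 5/8z)y_n
  so R(z) = (1 + 5/8z)/(1 − 3/8z).

Find x<0 with |R(x)|<1.
x=-1.47: |R|=0.0524
R=−1: 1+5/8x = −1+3/8x ⇒ -1/4x=2 ⇒ x=2/(-1/4)=-8.0000
Confirm numerically:
  x=-6.807: |R|=0.91605 <1
  x=-5.073: |R|=0.74788 <1
  x=-4.590: |R|=0.68672 <1
  x=-8.582: |R|=1.03449 >1
  x=-8.473: |R|=1.02831 >1
  x=-8.174: |R|=1.01070 >1
Interval (-8.0000, 0).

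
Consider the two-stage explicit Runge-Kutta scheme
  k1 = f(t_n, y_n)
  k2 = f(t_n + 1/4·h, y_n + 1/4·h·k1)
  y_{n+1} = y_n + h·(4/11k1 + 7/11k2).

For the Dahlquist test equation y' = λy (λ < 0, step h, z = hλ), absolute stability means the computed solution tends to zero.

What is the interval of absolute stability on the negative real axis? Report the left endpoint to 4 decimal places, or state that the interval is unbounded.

With y'=λy (z=hλ):
  k1=λy_n ⇒ h·k1=z·y_n;  k2=λ(1+1/4z)y_n ⇒ h·k2=z(1+1/4z)y_n
  y_{n+1}/y_n = 1 + 4/11z + 7/11z(1+1/4z) = 1 + z + 7/44z²
  ⇒ R(z) = 1 + z + 7/44z².

Boundary: |R(x)|=1, x<0.
x=-1.71: |R|=0.2448
R=1: x+7/44x²=0 ⇒ x=−44/7=-6.2857; min R=1−1/(4·7/44)=-0.5714>−1
Confirm numerically:
  x=-4.939: |R|=0.05818 <1
  x=-4.704: |R|=0.18370 <1
  x=-3.259: |R|=0.56928 <1
  x=-6.667: |R|=1.40441 >1
  x=-6.387: |R|=1.10292 >1
Interval (-6.2857, 0).

(-6.2857, 0).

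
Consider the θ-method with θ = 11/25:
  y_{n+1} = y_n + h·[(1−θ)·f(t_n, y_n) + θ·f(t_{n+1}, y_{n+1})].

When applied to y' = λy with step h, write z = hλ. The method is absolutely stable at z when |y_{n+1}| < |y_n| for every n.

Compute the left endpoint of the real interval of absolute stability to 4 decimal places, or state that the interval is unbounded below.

On y'=λy, z=hλ:
  y_{n+1} = y_n + z·[14/25·y_n + 11/25·y_{n+1}] ⇒ (1 − 11/25z)y_{n+1} = (1 + 14/25z)y_n
  Hence R(z) = (1 + 14/25z)/(1 − 11/25z).

Need |R(x)|<1, x<0.
x=-0.68: |R|=0.4766
R=−1: 1+14/25x = −1+11/25x ⇒ -3/25x=2 ⇒ x=2/(-3/25)=-16.6667
Confirm numerically:
  x=-13.324: |R|=0.94155 <1
  x=-12.568: |R|=0.92468 <1
  x=-10.812: |R|=0.87797 <1
  x=-7.979: |R|=0.76888 <1
  x=-17.126: |R|=1.00646 >1
  x=-16.964: |R|=1.00422 >1
Stable set (-16.6667, 0).

z* = -16.6667.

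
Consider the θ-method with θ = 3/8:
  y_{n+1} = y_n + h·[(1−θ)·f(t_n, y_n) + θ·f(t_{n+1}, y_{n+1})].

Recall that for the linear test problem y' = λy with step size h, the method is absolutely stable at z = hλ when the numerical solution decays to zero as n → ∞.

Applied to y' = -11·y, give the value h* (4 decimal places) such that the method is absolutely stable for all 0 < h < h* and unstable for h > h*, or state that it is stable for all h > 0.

(-8.0000,0); λ=-11 ⇒ h* = (8)/11 = 0.7273.

Set f=λy, z=hλ:
  y_{n+1} = y_n + z·[5/8·y_n + 3/8·y_{n+1}] ⇒ (1 − 3/8z)y_{n+1} = (1 + 5/8z)y_n
  Hence R(z) = (1 + 5/8z)/(1 − 3/8z).

Solve |R(x)|<1 on ℝ⁻.
x=-1.64: |R|=0.0155
R=−1: 1+5/8x = −1+3/8x ⇒ -1/4x=2 ⇒ x=2/(-1/4)=-8.0000
Confirm numerically:
  x=-7.141: |R|=0.94161 <1
  x=-5.236: |R|=0.76683 <1
  x=-4.662: |R|=0.69635 <1
  x=-4.204: |R|=0.63167 <1
  x=-8.564: |R|=1.03348 >1
  x=-8.338: |R|=1.02048 >1
  x=-8.176: |R|=1.01082 >1
Stable set (-8.0000, 0).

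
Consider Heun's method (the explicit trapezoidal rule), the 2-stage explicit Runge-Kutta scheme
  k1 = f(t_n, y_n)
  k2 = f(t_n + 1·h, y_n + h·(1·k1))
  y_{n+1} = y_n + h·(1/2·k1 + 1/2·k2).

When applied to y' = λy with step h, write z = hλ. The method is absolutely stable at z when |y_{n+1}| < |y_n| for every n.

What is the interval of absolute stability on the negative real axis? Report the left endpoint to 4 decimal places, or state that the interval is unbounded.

Test eqn y'=λy, z=hλ:
  order 2, 2-stage ⇒ R(z)=1+z+z^2/2
  (e.g. R(-0.62)=0.57220, |R|=0.57220)

Need |R(x)|<1, x<0.
x=-0.62: |R|=0.5722
|R(-1.77)|=0.7964 |R(-1)|=0.5000 |R(-0.65)|=0.5613
Bisect:
  x_lo=-2.6991 |R|=1.9435  x_hi=-0.2297 |R|=0.7967
  mid=-1.46441 |R|=0.60784 →hi
  mid=-2.08177 |R|=1.08511 →lo
  mid=-1.77309 |R|=0.79883 →hi
  mid=-1.92743 |R|=0.93006 →hi
  mid=-2.00460 |R|=1.00461 →lo
  mid=-1.96601 |R|=0.96659 →hi
  mid=-1.98530 |R|=0.98541 →hi
  mid=-1.99495 |R|=0.99496 →hi
  ...
  [-2.00007,-1.99992] ⇒ x*=-2.0000
Stable set (-2.0000, 0).

(-2.0000, 0).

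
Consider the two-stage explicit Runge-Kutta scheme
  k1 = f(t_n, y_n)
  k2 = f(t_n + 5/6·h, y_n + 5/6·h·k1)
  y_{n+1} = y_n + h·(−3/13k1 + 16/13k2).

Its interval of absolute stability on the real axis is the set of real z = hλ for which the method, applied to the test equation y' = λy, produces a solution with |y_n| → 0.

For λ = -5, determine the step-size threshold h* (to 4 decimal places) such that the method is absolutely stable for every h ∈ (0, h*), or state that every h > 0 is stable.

(-0.9750,0); λ=-5 ⇒ h* = (39/40)/5 = 0.1950.

Set f=λy, z=hλ:
  k1=λy_n ⇒ h·k1=z·y_n;  k2=λ(1+5/6z)y_n ⇒ h·k2=z(1+5/6z)y_n
  y_{n+1}/y_n = 1 − 3/13z + 16/13z(1+5/6z) = 1 + z + 40/39z²
  ⇒ R(z) = 1 + z + 40/39z².

Find x<0 with |R(x)|<1.
x=-0.58: |R|=0.7650
R=1: x+40/39x²=0 ⇒ x=−39/40=-0.9750; min R=1−1/(4·40/39)=0.7562>−1
Confirm numerically:
  x=-0.924: |R|=0.95167 <1
  x=-0.887: |R|=0.91994 <1
  x=-0.750: |R|=0.82692 <1
  x=-0.729: |R|=0.81607 <1
  x=-1.557: |R|=1.92941 >1
  x=-1.231: |R|=1.32322 >1
  x=-1.054: |R|=1.08540 >1
Interval (-0.9750, 0).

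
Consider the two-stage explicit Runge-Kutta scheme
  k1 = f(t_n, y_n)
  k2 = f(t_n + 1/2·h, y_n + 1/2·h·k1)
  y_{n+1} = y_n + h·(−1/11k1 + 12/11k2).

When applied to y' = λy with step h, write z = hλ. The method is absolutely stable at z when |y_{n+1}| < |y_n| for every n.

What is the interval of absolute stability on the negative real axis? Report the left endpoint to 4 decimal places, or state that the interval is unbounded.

z∈(-1.8333,0).

Set f=λy, z=hλ:
  k1=λy_n ⇒ h·k1=z·y_n;  k2=λ(1+1/2z)y_n ⇒ h·k2=z(1+1/2z)y_n
  y_{n+1}/y_n = 1 − 1/11z + 12/11z(1+1/2z) = 1 + z + 6/11z²
  Hence R(z) = 1 + z + 6/11z².

Need |R(x)|<1, x<0.
x=-1.55: |R|=0.7605
R=1: x+6/11x²=0 ⇒ x=−11/6=-1.8333; min R=1−1/(4·6/11)=0.5417>−1
Confirm numerically:
  x=-1.255: |R|=0.60410 <1
  x=-1.183: |R|=0.58036 <1
  x=-1.109: |R|=0.56184 <1
  x=-2.430: |R|=1.79085 >1
  x=-2.117: |R|=1.32756 >1
Stable set (-1.8333, 0).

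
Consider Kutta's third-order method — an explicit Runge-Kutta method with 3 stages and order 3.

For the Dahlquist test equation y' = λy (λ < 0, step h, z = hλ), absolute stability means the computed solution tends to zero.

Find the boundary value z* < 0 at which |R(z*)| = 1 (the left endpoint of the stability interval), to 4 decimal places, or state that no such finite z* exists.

On y'=λy, z=hλ:
  order 3, 3-stage ⇒ R(z)=1+z+z^2/2+z^3/6
  (e.g. R(-0.44)=0.64260, |R|=0.64260)

Solve |R(x)|<1 on ℝ⁻.
x=-0.44: |R|=0.6426
|R(-1.77)|=0.1278 |R(-0.99)|=0.3383 |R(-0.8)|=0.4347
Bisect:
  x_lo=-2.9582 |R|=1.8972  x_hi=-0.1885 |R|=0.8281
  mid=-1.57336 |R|=0.01524 →hi
  mid=-2.26577 |R|=0.63754 →hi
  mid=-2.61197 |R|=1.17076 →lo
  mid=-2.43887 |R|=0.88259 →hi
  mid=-2.52542 |R|=1.02096 →lo
  mid=-2.48215 |R|=0.95039 →hi
  mid=-2.50378 |R|=0.98532 →hi
  mid=-2.51460 |R|=1.00306 →lo
  mid=-2.50919 |R|=0.99417 →hi
  mid=-2.51190 |R|=0.99861 →hi
  ...
  [-2.51291,-2.51274] ⇒ x*=-2.5127
Stable set (-2.5127, 0).

z* = -2.5127.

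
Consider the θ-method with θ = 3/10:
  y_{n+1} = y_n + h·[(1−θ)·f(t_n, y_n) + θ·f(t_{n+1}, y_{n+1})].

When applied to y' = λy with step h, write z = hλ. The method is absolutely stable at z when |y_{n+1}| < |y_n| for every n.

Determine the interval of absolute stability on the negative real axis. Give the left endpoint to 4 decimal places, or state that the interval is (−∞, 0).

(-5.0000, 0).

Test eqn y'=λy, z=hλ:
  y_{n+1} = y_n + z·[7/10·y_n + 3/10·y_{n+1}] ⇒ (1 − 3/10z)y_{n+1} = (1 + 7/10z)y_n
  Hence R(z) = (1 + 7/10z)/(1 − 3/10z).

Find x<0 with |R(x)|<1.
x=-1.37: |R|=0.0291
R=−1: 1+7/10x = −1+3/10x ⇒ -2/5x=2 ⇒ x=2/(-2/5)=-5.0000
Confirm numerically:
  x=-4.059: |R|=0.83027 <1
  x=-3.794: |R|=0.77439 <1
  x=-3.047: |R|=0.59187 <1
  x=-5.542: |R|=1.08142 >1
  x=-5.099: |R|=1.01565 >1
Stable set (-5.0000, 0).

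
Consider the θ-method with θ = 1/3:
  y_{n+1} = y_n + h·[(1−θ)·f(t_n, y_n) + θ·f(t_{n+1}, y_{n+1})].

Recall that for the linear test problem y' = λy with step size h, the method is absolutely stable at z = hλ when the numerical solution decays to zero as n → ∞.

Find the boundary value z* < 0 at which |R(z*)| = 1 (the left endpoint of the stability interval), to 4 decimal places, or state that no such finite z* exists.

z* = -6.0000.

With y'=λy (z=hλ):
  y_{n+1} = y_n + z·[2/3·y_n + 1/3·y_{n+1}] ⇒ (1 − 1/3z)y_{n+1} = (1 + 2/3z)y_n
  R(z) = (1 + 2/3z)/(1 − 1/3z).

Boundary: |R(x)|=1, x<0.
x=-0.44: |R|=0.6163
R=−1: 1+2/3x = −1+1/3x ⇒ -1/3x=2 ⇒ x=2/(-1/3)=-6.0000
Confirm numerically:
  x=-5.882: |R|=0.98671 <1
  x=-4.142: |R|=0.73985 <1
  x=-3.421: |R|=0.59835 <1
  x=-3.082: |R|=0.52022 <1
  x=-6.564: |R|=1.05897 >1
  x=-6.356: |R|=1.03805 >1
  x=-6.275: |R|=1.02965 >1
So |R|<1 on (-6.0000, 0).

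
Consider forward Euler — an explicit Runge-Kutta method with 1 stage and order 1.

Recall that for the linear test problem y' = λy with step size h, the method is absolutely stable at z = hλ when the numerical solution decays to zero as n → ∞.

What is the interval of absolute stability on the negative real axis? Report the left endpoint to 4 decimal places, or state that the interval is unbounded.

Set f=λy, z=hλ:
  order 1, 1-stage ⇒ R(z)=1+z
  (e.g. R(-0.65)=0.35000, |R|=0.35000)

Solve |R(x)|<1 on ℝ⁻.
x=-0.65: |R|=0.3500
|R(-2.26)|=1.2600 |R(-2.22)|=1.2200 |R(-0.97)|=0.0300
Bisect:
  x_lo=-2.8394 |R|=1.8394  x_hi=-0.1036 |R|=0.8964
  mid=-1.47150 |R|=0.47150 →hi
  mid=-2.15543 |R|=1.15543 →lo
  mid=-1.81346 |R|=0.81346 →hi
  mid=-1.98445 |R|=0.98445 →hi
  mid=-2.06994 |R|=1.06994 →lo
  mid=-2.02719 |R|=1.02719 →lo
  mid=-2.00582 |R|=1.00582 →lo
  mid=-1.99513 |R|=0.99513 →hi
  mid=-2.00048 |R|=1.00048 →lo
  ...
  [-2.00014,-1.99998] ⇒ x*=-2.0000
Stable set (-2.0000, 0).

(-2.0000, 0).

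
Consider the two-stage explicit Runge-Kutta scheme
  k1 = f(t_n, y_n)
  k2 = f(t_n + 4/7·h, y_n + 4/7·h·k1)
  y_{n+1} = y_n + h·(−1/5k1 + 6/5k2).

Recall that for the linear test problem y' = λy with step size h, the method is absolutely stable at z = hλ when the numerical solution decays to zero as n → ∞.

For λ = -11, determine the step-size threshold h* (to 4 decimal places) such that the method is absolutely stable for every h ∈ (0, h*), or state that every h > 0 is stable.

(-1.4583,0); λ=-11 ⇒ h* = (35/24)/11 = 0.1326.

Set f=λy, z=hλ:
  k1=λy_n ⇒ h·k1=z·y_n;  k2=λ(1+4/7z)y_n ⇒ h·k2=z(1+4/7z)y_n
  y_{n+1}/y_n = 1 − 1/5z + 6/5z(1+4/7z) = 1 + z + 24/35z²
  R(z) = 1 + z + 24/35z².

Solve |R(x)|<1 on ℝ⁻.
x=-0.67: |R|=0.6378
R=1: x+24/35x²=0 ⇒ x=−35/24=-1.4583; min R=1−1/(4·24/35)=0.6354>−1
Confirm numerically:
  x=-1.354: |R|=0.90313 <1
  x=-1.184: |R|=0.77727 <1
  x=-0.822: |R|=0.64133 <1
  x=-1.596: |R|=1.15066 >1
  x=-1.489: |R|=1.03131 >1
So |R|<1 on (-1.4583, 0).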